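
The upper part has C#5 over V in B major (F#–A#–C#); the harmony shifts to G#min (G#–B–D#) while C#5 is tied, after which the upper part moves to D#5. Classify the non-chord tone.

C#5 is a retardation.

The harmony at that moment is G# minor triad (G#, B, D#); C#5 is not a chord tone.
It is held over (the same pitch as the preceding C#5) and left by step up to D#5.
Held over from the previous chord and resolving up by step — a retardation.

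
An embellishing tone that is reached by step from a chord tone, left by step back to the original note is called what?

Neighbor tone.

Approach: by step. Departure: by step in the opposite direction, back to the starting pitch.
Stepwise on both sides but reversing to return to the same chord tone — a neighbor tone. (Had it continued onward in the same direction it would be a passing tone instead.)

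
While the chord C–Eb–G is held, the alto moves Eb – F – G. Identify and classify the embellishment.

F is a passing tone.

The harmony at that moment is C minor triad (C, Eb, G); F is not a chord tone.
It is approached by step up from Eb and left by step up to G.
Step in, step out in the same direction — a passing tone.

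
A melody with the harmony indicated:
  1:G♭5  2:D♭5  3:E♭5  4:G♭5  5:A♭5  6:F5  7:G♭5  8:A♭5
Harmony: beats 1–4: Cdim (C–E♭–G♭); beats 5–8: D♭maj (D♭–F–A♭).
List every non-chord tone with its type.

The harmony at that moment is C diminished triad (C, E♭, G♭); D♭5 is not a chord tone.
It is approached by leap down from G♭5 and left by step up to E♭5.
Leap in, step out — an appoggiatura.
The harmony at that moment is D♭ major triad (D♭, F, A♭); G♭5 is not a chord tone.
It is approached by step up from F5 and left by step up to A♭5.
Step in, step out in the same direction — a passing tone.

D♭5 (beat 2) — appoggiatura; G♭5 (beat 7) — passing tone.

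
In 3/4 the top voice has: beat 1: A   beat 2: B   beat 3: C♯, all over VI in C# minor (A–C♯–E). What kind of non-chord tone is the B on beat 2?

The harmony at that moment is A major triad (A, C♯, E); B is not a chord tone.
It is approached by step up from A and left by step up to C♯.
Step in, step out in the same direction — a passing tone.

Passing tone.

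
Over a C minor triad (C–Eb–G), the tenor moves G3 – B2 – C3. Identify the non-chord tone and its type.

The harmony at that moment is C minor triad (C, Eb, G); B2 is not a chord tone.
It is approached by leap down from G3 and left by step up to C3.
Leap in, step out — an appoggiatura.

B2 is an appoggiatura.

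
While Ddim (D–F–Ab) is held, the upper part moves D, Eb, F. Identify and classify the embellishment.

The harmony at that moment is D diminished triad (D, F, Ab); Eb is not a chord tone.
It is approached by step up from D and left by step up to F.
Step in, step out in the same direction — a passing tone.

Eb is a passing tone.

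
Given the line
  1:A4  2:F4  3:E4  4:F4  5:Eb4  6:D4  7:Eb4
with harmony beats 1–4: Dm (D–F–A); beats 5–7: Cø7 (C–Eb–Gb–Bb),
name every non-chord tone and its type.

E4 (beat 3) — neighbor tone; D4 (beat 6) — neighbor tone.

The harmony at that moment is D minor triad (D, F, A); E4 is not a chord tone.
It is approached by step down from F4 and left by step up to F4.
Step away and step back to the same note — a neighbor tone (lower neighbor).
The harmony at that moment is C half-diminished seventh chord (C, Eb, Gb, Bb); D4 is not a chord tone.
It is approached by step down from Eb4 and left by step up to Eb4.
Step away and step back to the same note — a neighbor tone (lower neighbor).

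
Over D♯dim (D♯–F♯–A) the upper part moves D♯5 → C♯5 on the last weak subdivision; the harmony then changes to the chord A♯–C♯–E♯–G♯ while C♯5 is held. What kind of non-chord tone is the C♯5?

C♯5 is an anticipation.

The harmony at that moment is D♯ diminished triad (D♯, F♯, A); C♯5 is not a chord tone.
It is approached by step down from D♯5 and then sustained as the same pitch into the next harmony.
Arriving early and becoming a chord tone when the harmony changes — an anticipation.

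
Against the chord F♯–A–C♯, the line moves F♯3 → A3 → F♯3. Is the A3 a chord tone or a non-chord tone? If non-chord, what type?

F# minor triad contains F♯, A, C♯; A is the third, so it is a chord tone.

Chord tone (the third of F# minor triad).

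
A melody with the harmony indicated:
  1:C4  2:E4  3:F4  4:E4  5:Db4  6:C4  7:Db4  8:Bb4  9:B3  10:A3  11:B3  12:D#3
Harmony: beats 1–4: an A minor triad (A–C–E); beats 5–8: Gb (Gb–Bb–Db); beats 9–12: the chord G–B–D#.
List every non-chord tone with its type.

The harmony at that moment is A minor triad (A, C, E); F4 is not a chord tone.
It is approached by step up from E4 and left by step down to E4.
Step away and step back to the same note — a neighbor tone (upper neighbor).
The harmony at that moment is Gb major triad (Gb, Bb, Db); C4 is not a chord tone.
It is approached by step down from Db4 and left by step up to Db4.
Step away and step back to the same note — a neighbor tone (lower neighbor).
The harmony at that moment is G augmented triad (G, B, D#); A3 is not a chord tone.
It is approached by step down from B3 and left by step up to B3.
Step away and step back to the same note — a neighbor tone (lower neighbor).

F4 (beat 3) — neighbor tone; C4 (beat 6) — neighbor tone; A3 (beat 10) — neighbor tone.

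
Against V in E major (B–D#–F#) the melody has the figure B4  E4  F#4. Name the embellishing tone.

E4 is an appoggiatura.

The harmony at that moment is B major triad (B, D#, F#); E4 is not a chord tone.
It is approached by leap down from B4 and left by step up to F#4.
Leap in, step out — an appoggiatura.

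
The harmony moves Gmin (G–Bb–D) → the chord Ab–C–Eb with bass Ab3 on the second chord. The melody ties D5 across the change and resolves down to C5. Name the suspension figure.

At the second chord the bass is Ab3. The suspended D5 lies a fourth above the bass; after resolving down by step to C5, the interval above the bass becomes a third.
Suspension figures are named by those two intervals: 4–3.

4–3 suspension.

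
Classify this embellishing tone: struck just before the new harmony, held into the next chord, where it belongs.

Anticipation.

Approach: ahead of the chord change (typically by step), so it is dissonant against the current harmony. Departure: none — the same pitch is restated or held and is a chord tone of the new harmony.
Dissonant first, consonant once the harmony catches up: the note simply arrives early — an anticipation. (The reverse timing, consonant first and dissonant after the change, would be a suspension or retardation.)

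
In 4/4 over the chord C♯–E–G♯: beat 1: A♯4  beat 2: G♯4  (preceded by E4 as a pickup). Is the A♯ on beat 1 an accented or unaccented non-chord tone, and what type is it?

Accented appoggiatura.

The harmony at that moment is C♯ minor triad (C♯, E, G♯); A♯4 is not a chord tone.
It is approached by leap up from E4 and left by step down to G♯4.
Leap in, step out — an appoggiatura.
It falls on the downbeat, so it is accented.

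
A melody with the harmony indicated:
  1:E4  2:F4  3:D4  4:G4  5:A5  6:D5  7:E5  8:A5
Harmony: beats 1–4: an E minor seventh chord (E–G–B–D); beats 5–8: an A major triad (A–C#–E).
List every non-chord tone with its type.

The harmony at that moment is E minor seventh chord (E, G, B, D); F4 is not a chord tone.
It is approached by step up from E4 and left by leap down to D4.
Step in, leap out — an escape tone.
The harmony at that moment is A major triad (A, C#, E); D5 is not a chord tone.
It is approached by leap down from A5 and left by step up to E5.
Leap in, step out — an appoggiatura.

F4 (beat 2) — escape tone; D5 (beat 6) — appoggiatura.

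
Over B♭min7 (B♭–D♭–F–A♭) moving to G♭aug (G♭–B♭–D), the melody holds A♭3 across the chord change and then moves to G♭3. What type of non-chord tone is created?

The harmony at that moment is G♭ augmented triad (G♭, B♭, D); A♭3 is not a chord tone.
It is held over (the same pitch as the preceding A♭3) and left by step down to G♭3.
Held over from the previous chord and resolving down by step — a suspension.

A♭3 is a suspension.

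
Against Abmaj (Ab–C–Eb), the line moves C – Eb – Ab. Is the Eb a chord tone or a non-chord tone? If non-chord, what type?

Chord tone (the fifth of Ab major triad).

Ab major triad contains Ab, C, Eb; Eb is the fifth, so it is a chord tone.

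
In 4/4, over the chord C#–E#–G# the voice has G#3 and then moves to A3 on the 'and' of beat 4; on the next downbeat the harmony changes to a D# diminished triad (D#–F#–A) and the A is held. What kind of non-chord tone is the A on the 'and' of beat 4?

The harmony at that moment is C# major triad (C#, E#, G#); A3 is not a chord tone.
It is approached by step up from G#3 and then sustained as the same pitch into the next harmony.
Arriving early and becoming a chord tone when the harmony changes — an anticipation.

Anticipation.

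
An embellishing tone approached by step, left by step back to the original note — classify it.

Approach: by step. Departure: by step in the opposite direction, back to the starting pitch.
Stepwise on both sides but reversing to return to the same chord tone — a neighbor tone. (Had it continued onward in the same direction it would be a passing tone instead.)

Neighbor tone.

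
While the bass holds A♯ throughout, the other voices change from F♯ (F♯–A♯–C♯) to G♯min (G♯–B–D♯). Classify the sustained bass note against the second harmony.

Pedal tone (pedal point).

The harmony at that moment is G♯ minor triad (G♯, B, D♯); A♯ is not a chord tone.
It is held over (the same pitch as the preceding A♯) and then sustained as the same pitch into the next harmony.
Sustained through a change of harmony — a pedal tone.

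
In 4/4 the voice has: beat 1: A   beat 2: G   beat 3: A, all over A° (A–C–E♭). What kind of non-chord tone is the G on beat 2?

The harmony at that moment is A diminished triad (A, C, E♭); G is not a chord tone.
It is approached by step down from A and left by step up to A.
Step away and step back to the same note — a neighbor tone (lower neighbor).

Lower neighbor tone.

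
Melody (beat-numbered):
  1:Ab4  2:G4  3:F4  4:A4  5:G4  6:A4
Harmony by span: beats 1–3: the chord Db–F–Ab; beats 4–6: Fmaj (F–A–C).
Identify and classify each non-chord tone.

The harmony at that moment is Db major triad (Db, F, Ab); G4 is not a chord tone.
It is approached by step down from Ab4 and left by step down to F4.
Step in, step out in the same direction — a passing tone.
The harmony at that moment is F major triad (F, A, C); G4 is not a chord tone.
It is approached by step down from A4 and left by step up to A4.
Step away and step back to the same note — a neighbor tone (lower neighbor).

G4 (beat 2) — passing tone; G4 (beat 5) — neighbor tone.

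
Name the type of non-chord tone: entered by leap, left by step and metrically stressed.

Approach: by leap. Departure: by step. Metric position: strong.
Leap in, step out, in a metrically strong position — an appoggiatura. (It is the mirror image of the escape tone, which steps in and leaps out from a weak position.)

Appoggiatura.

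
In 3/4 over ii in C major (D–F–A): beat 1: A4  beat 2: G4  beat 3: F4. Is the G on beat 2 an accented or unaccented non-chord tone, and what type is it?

The harmony at that moment is D minor triad (D, F, A); G4 is not a chord tone.
It is approached by step down from A4 and left by step down to F4.
Step in, step out in the same direction — a passing tone.
It falls on a weak beat, so it is unaccented.

Unaccented passing tone.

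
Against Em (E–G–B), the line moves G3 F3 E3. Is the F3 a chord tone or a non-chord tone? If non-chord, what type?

The harmony at that moment is E minor triad (E, G, B); F3 is not a chord tone.
It is approached by step down from G3 and left by step down to E3.
Step in, step out in the same direction — a passing tone.

Non-chord tone — a passing tone.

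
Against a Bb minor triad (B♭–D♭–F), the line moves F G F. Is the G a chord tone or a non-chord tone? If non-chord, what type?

The harmony at that moment is B♭ minor triad (B♭, D♭, F); G is not a chord tone.
It is approached by step up from F and left by step down to F.
Step away and step back to the same note — a neighbor tone (upper neighbor).

Non-chord tone — a neighbor tone.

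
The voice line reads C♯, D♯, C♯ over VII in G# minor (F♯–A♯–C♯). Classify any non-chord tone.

The harmony at that moment is F♯ major triad (F♯, A♯, C♯); D♯ is not a chord tone.
It is approached by step up from C♯ and left by step down to C♯.
Step away and step back to the same note — a neighbor tone (upper neighbor).

D♯ is a neighbor tone.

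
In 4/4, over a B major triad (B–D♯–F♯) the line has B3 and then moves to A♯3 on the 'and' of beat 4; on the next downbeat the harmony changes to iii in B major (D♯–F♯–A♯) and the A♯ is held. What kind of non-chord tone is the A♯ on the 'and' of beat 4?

The harmony at that moment is B major triad (B, D♯, F♯); A♯3 is not a chord tone.
It is approached by step down from B3 and then sustained as the same pitch into the next harmony.
Arriving early and becoming a chord tone when the harmony changes — an anticipation.

Anticipation.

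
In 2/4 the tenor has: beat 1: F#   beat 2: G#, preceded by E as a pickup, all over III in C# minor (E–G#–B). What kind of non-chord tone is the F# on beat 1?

Passing tone.

The harmony at that moment is E major triad (E, G#, B); F# is not a chord tone.
It is approached by step up from E and left by step up to G#.
Step in, step out in the same direction — a passing tone.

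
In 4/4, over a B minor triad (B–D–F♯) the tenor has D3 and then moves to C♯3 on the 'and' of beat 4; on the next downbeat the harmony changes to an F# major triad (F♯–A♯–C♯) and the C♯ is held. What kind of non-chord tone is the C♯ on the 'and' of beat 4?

The harmony at that moment is B minor triad (B, D, F♯); C♯3 is not a chord tone.
It is approached by step down from D3 and then sustained as the same pitch into the next harmony.
Arriving early and becoming a chord tone when the harmony changes — an anticipation.

Anticipation.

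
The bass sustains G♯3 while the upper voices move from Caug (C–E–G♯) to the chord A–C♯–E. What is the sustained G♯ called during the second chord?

The harmony at that moment is A major triad (A, C♯, E); G♯3 is not a chord tone.
It is held over (the same pitch as the preceding G♯3) and then sustained as the same pitch into the next harmony.
Sustained through a change of harmony — a pedal tone.

Pedal tone (pedal point).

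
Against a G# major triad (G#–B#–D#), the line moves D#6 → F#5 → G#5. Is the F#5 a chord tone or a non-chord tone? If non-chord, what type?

The harmony at that moment is G# major triad (G#, B#, D#); F#5 is not a chord tone.
It is approached by leap down from D#6 and left by step up to G#5.
Leap in, step out — an appoggiatura.

Non-chord tone — an appoggiatura.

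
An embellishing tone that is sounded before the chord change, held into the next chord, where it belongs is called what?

Anticipation.

Approach: ahead of the chord change (typically by step), so it is dissonant against the current harmony. Departure: none — the same pitch is restated or held and is a chord tone of the new harmony.
Dissonant first, consonant once the harmony catches up: the note simply arrives early — an anticipation. (The reverse timing, consonant first and dissonant after the change, would be a suspension or retardation.)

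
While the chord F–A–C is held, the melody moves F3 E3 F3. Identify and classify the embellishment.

E3 is a neighbor tone.

The harmony at that moment is F major triad (F, A, C); E3 is not a chord tone.
It is approached by step down from F3 and left by step up to F3.
Step away and step back to the same note — a neighbor tone (lower neighbor).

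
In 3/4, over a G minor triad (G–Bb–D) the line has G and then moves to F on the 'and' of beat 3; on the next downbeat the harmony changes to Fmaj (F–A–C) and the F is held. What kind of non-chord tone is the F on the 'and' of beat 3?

The harmony at that moment is G minor triad (G, Bb, D); F is not a chord tone.
It is approached by step down from G and then sustained as the same pitch into the next harmony.
Arriving early and becoming a chord tone when the harmony changes — an anticipation.

Anticipation.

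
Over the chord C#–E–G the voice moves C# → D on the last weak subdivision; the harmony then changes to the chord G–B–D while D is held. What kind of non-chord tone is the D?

D is an anticipation.

The harmony at that moment is C# diminished triad (C#, E, G); D is not a chord tone.
It is approached by step up from C# and then sustained as the same pitch into the next harmony.
Arriving early and becoming a chord tone when the harmony changes — an anticipation.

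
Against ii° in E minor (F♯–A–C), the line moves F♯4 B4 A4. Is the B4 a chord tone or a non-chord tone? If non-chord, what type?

The harmony at that moment is F♯ diminished triad (F♯, A, C); B4 is not a chord tone.
It is approached by leap up from F♯4 and left by step down to A4.
Leap in, step out — an appoggiatura.

Non-chord tone — an appoggiatura.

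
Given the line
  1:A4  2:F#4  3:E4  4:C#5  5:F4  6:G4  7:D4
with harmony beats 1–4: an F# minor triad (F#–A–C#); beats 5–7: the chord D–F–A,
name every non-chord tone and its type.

The harmony at that moment is F# minor triad (F#, A, C#); E4 is not a chord tone.
It is approached by step down from F#4 and left by leap up to C#5.
Step in, leap out — an escape tone.
The harmony at that moment is D minor triad (D, F, A); G4 is not a chord tone.
It is approached by step up from F4 and left by leap down to D4.
Step in, leap out — an escape tone.

E4 (beat 3) — escape tone; G4 (beat 6) — escape tone.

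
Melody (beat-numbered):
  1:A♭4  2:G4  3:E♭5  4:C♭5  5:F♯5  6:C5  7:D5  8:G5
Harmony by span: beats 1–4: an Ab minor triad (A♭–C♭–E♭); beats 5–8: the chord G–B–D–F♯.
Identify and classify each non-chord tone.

G4 (beat 2) — escape tone; C5 (beat 6) — appoggiatura.

The harmony at that moment is A♭ minor triad (A♭, C♭, E♭); G4 is not a chord tone.
It is approached by step down from A♭4 and left by leap up to E♭5.
Step in, leap out — an escape tone.
The harmony at that moment is G major seventh chord (G, B, D, F♯); C5 is not a chord tone.
It is approached by leap down from F♯5 and left by step up to D5.
Leap in, step out — an appoggiatura.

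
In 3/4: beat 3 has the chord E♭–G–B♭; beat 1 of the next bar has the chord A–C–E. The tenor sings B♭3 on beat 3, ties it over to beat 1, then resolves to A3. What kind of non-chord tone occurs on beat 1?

Suspension.

The harmony at that moment is A minor triad (A, C, E); B♭3 is not a chord tone.
It is held over (the same pitch as the preceding B♭3) and left by step down to A3.
Held over from the previous chord and resolving down by step — a suspension.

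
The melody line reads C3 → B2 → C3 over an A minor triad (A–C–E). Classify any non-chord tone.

The harmony at that moment is A minor triad (A, C, E); B2 is not a chord tone.
It is approached by step down from C3 and left by step up to C3.
Step away and step back to the same note — a neighbor tone (lower neighbor).

B2 is a neighbor tone.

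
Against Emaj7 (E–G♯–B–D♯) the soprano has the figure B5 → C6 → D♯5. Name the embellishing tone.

C6 is an escape tone.

The harmony at that moment is E major seventh chord (E, G♯, B, D♯); C6 is not a chord tone.
It is approached by step up from B5 and left by leap down to D♯5.
Step in, leap out — an escape tone.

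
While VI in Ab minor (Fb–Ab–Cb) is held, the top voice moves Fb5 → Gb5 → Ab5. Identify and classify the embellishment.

Gb5 is a passing tone.

The harmony at that moment is Fb major triad (Fb, Ab, Cb); Gb5 is not a chord tone.
It is approached by step up from Fb5 and left by step up to Ab5.
Step in, step out in the same direction — a passing tone.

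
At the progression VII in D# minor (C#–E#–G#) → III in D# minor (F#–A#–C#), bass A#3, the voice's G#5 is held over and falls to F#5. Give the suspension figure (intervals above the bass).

At the second chord the bass is A#3. The suspended G#5 lies a seventh above the bass; after resolving down by step to F#5, the interval above the bass becomes a sixth.
Suspension figures are named by those two intervals: 7–6.

7–6 suspension.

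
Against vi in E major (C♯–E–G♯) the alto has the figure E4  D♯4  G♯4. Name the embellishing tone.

D♯4 is an escape tone.

The harmony at that moment is C♯ minor triad (C♯, E, G♯); D♯4 is not a chord tone.
It is approached by step down from E4 and left by leap up to G♯4.
Step in, leap out — an escape tone.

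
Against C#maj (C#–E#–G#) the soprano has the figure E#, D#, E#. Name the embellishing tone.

The harmony at that moment is C# major triad (C#, E#, G#); D# is not a chord tone.
It is approached by step down from E# and left by step up to E#.
Step away and step back to the same note — a neighbor tone (lower neighbor).

D# is a neighbor tone.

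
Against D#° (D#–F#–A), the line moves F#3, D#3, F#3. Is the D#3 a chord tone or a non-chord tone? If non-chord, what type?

D# diminished triad contains D#, F#, A; D# is the root, so it is a chord tone.

Chord tone (the root of D# diminished triad).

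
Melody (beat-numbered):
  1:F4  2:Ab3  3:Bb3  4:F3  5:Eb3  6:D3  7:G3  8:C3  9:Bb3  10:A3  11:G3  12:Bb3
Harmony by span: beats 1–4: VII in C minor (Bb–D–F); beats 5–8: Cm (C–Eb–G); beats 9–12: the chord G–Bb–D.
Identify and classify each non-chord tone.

The harmony at that moment is Bb major triad (Bb, D, F); Ab3 is not a chord tone.
It is approached by leap down from F4 and left by step up to Bb3.
Leap in, step out — an appoggiatura.
The harmony at that moment is C minor triad (C, Eb, G); D3 is not a chord tone.
It is approached by step down from Eb3 and left by leap up to G3.
Step in, leap out — an escape tone.
The harmony at that moment is G minor triad (G, Bb, D); A3 is not a chord tone.
It is approached by step down from Bb3 and left by step down to G3.
Step in, step out in the same direction — a passing tone.

Ab3 (beat 2) — appoggiatura; D3 (beat 6) — escape tone; A3 (beat 10) — passing tone.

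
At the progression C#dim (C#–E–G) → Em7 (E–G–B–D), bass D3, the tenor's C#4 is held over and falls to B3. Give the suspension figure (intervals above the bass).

7–6 suspension.

At the second chord the bass is D3. The suspended C#4 lies a seventh above the bass; after resolving down by step to B3, the interval above the bass becomes a sixth.
Suspension figures are named by those two intervals: 7–6.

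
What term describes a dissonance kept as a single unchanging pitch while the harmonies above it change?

Approach: none. Departure: none — a single pitch is sustained while the chords change around it, passing through harmonies that do not contain it.
No melodic motion at all; the dissonance is created entirely by the moving harmonies against the stationary note — a pedal tone (pedal point).

Pedal tone.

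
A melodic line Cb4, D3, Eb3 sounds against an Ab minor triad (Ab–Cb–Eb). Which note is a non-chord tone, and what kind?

The harmony at that moment is Ab minor triad (Ab, Cb, Eb); D3 is not a chord tone.
It is approached by leap down from Cb4 and left by step up to Eb3.
Leap in, step out — an appoggiatura.

D3 is an appoggiatura.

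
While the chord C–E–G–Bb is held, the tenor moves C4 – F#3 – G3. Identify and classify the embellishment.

The harmony at that moment is C dominant seventh chord (C, E, G, Bb); F#3 is not a chord tone.
It is approached by leap down from C4 and left by step up to G3.
Leap in, step out — an appoggiatura.

F#3 is an appoggiatura.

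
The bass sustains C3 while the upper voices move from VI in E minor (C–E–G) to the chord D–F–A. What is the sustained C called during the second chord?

The harmony at that moment is D minor triad (D, F, A); C3 is not a chord tone.
It is held over (the same pitch as the preceding C3) and then sustained as the same pitch into the next harmony.
Sustained through a change of harmony — a pedal tone.

Pedal tone (pedal point).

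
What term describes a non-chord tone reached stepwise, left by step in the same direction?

Passing tone.

Approach: by step. Departure: by step, continuing in the same direction.
Stepwise on both sides with no change of direction means the note fills in the space between two different chord tones — a passing tone. (Had it turned back to its starting note it would be a neighbor tone instead.)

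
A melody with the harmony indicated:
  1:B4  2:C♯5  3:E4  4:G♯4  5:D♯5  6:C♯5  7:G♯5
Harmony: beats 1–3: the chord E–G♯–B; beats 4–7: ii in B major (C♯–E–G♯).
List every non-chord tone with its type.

The harmony at that moment is E major triad (E, G♯, B); C♯5 is not a chord tone.
It is approached by step up from B4 and left by leap down to E4.
Step in, leap out — an escape tone.
The harmony at that moment is C♯ minor triad (C♯, E, G♯); D♯5 is not a chord tone.
It is approached by leap up from G♯4 and left by step down to C♯5.
Leap in, step out — an appoggiatura.

C♯5 (beat 2) — escape tone; D♯5 (beat 5) — appoggiatura.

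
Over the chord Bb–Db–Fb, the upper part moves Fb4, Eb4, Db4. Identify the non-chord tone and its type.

Eb4 is a passing tone.

The harmony at that moment is Bb diminished triad (Bb, Db, Fb); Eb4 is not a chord tone.
It is approached by step down from Fb4 and left by step down to Db4.
Step in, step out in the same direction — a passing tone.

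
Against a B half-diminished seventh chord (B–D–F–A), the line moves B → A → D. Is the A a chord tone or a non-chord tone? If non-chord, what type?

Chord tone (the seventh of B half-diminished seventh chord).

B half-diminished seventh chord contains B, D, F, A; A is the seventh, so it is a chord tone.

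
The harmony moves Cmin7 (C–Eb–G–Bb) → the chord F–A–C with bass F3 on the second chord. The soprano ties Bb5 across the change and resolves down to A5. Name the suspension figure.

At the second chord the bass is F3. The suspended Bb5 lies a fourth above the bass; after resolving down by step to A5, the interval above the bass becomes a third.
Suspension figures are named by those two intervals: 4–3.

4–3 suspension.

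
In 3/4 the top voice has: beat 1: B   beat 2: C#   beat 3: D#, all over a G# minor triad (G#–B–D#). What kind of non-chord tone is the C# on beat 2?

Passing tone.

The harmony at that moment is G# minor triad (G#, B, D#); C# is not a chord tone.
It is approached by step up from B and left by step up to D#.
Step in, step out in the same direction — a passing tone.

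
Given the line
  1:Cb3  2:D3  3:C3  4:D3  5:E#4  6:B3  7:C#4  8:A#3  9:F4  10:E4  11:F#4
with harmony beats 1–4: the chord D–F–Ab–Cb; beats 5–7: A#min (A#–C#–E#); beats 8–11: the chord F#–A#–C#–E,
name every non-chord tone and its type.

C3 (beat 3) — neighbor tone; B3 (beat 6) — appoggiatura; F4 (beat 9) — appoggiatura.

The harmony at that moment is D diminished seventh chord (D, F, Ab, Cb); C3 is not a chord tone.
It is approached by step down from D3 and left by step up to D3.
Step away and step back to the same note — a neighbor tone (lower neighbor).
The harmony at that moment is A# minor triad (A#, C#, E#); B3 is not a chord tone.
It is approached by leap down from E#4 and left by step up to C#4.
Leap in, step out — an appoggiatura.
The harmony at that moment is F# dominant seventh chord (F#, A#, C#, E); F4 is not a chord tone.
It is approached by leap up from A#3 and left by step down to E4.
Leap in, step out — an appoggiatura.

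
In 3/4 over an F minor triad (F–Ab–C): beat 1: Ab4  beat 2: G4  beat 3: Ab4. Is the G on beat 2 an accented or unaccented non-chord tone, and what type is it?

Unaccented neighbor tone.

The harmony at that moment is F minor triad (F, Ab, C); G4 is not a chord tone.
It is approached by step down from Ab4 and left by step up to Ab4.
Step away and step back to the same note — a neighbor tone (lower neighbor).
It falls on a weak beat, so it is unaccented.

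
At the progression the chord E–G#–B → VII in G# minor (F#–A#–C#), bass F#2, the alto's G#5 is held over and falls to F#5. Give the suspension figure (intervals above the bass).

At the second chord the bass is F#2. The suspended G#5 lies a ninth above the bass; after resolving down by step to F#5, the interval above the bass becomes an octave.
Suspension figures are named by those two intervals: 9–8.

9–8 suspension.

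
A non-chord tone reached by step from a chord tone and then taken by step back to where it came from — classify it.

Approach: by step. Departure: by step in the opposite direction, back to the starting pitch.
Stepwise on both sides but reversing to return to the same chord tone — a neighbor tone. (Had it continued onward in the same direction it would be a passing tone instead.)

Neighbor tone.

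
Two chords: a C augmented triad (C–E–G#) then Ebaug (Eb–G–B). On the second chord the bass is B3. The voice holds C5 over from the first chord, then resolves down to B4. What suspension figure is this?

9–8 suspension.

At the second chord the bass is B3. The suspended C5 lies a ninth above the bass; after resolving down by step to B4, the interval above the bass becomes an octave.
Suspension figures are named by those two intervals: 9–8.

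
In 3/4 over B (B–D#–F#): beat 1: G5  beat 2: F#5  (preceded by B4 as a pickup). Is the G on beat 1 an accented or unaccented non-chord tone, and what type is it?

Accented appoggiatura.

The harmony at that moment is B major triad (B, D#, F#); G5 is not a chord tone.
It is approached by leap up from B4 and left by step down to F#5.
Leap in, step out — an appoggiatura.
It falls on the downbeat, so it is accented.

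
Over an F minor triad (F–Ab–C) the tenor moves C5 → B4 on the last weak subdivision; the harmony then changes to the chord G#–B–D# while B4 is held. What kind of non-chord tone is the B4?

B4 is an anticipation.

The harmony at that moment is F minor triad (F, Ab, C); B4 is not a chord tone.
It is approached by step down from C5 and then sustained as the same pitch into the next harmony.
Arriving early and becoming a chord tone when the harmony changes — an anticipation.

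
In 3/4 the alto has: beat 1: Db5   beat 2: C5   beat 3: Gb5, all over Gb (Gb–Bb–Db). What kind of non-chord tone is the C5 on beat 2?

The harmony at that moment is Gb major triad (Gb, Bb, Db); C5 is not a chord tone.
It is approached by step down from Db5 and left by leap up to Gb5.
Step in, leap out, on a weak beat — an escape tone.

Escape tone.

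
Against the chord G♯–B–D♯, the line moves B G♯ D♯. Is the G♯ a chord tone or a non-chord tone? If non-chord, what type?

Chord tone (the root of G# minor triad).

G# minor triad contains G♯, B, D♯; G♯ is the root, so it is a chord tone.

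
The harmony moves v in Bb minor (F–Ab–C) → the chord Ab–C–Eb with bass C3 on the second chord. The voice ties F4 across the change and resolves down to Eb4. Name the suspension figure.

4–3 suspension.

At the second chord the bass is C3. The suspended F4 lies a fourth above the bass; after resolving down by step to Eb4, the interval above the bass becomes a third.
Suspension figures are named by those two intervals: 4–3.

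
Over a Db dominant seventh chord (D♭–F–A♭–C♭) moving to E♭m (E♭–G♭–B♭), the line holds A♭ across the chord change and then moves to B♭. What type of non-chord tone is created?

A♭ is a retardation.

The harmony at that moment is E♭ minor triad (E♭, G♭, B♭); A♭ is not a chord tone.
It is held over (the same pitch as the preceding A♭) and left by step up to B♭.
Held over from the previous chord and resolving up by step — a retardation.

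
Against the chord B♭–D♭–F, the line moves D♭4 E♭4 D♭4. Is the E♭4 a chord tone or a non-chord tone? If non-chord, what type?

The harmony at that moment is B♭ minor triad (B♭, D♭, F); E♭4 is not a chord tone.
It is approached by step up from D♭4 and left by step down to D♭4.
Step away and step back to the same note — a neighbor tone (upper neighbor).

Non-chord tone — a neighbor tone.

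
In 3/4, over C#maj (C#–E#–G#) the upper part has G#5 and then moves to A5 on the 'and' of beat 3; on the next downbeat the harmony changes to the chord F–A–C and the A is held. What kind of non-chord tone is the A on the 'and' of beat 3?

Anticipation.

The harmony at that moment is C# major triad (C#, E#, G#); A5 is not a chord tone.
It is approached by step up from G#5 and then sustained as the same pitch into the next harmony.
Arriving early and becoming a chord tone when the harmony changes — an anticipation.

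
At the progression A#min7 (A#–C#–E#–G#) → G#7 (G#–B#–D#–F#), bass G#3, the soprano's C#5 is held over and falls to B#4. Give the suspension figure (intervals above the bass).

4–3 suspension.

At the second chord the bass is G#3. The suspended C#5 lies a fourth above the bass; after resolving down by step to B#4, the interval above the bass becomes a third.
Suspension figures are named by those two intervals: 4–3.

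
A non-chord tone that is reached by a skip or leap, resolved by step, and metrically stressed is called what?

Approach: by leap. Departure: by step. Metric position: strong.
Leap in, step out, in a metrically strong position — an appoggiatura. (It is the mirror image of the escape tone, which steps in and leaps out from a weak position.)

Appoggiatura.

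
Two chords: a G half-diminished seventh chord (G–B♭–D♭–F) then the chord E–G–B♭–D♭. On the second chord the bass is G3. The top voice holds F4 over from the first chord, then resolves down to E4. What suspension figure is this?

At the second chord the bass is G3. The suspended F4 lies a seventh above the bass; after resolving down by step to E4, the interval above the bass becomes a sixth.
Suspension figures are named by those two intervals: 7–6.

7–6 suspension.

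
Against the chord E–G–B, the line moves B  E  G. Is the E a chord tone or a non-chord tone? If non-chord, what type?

E minor triad contains E, G, B; E is the root, so it is a chord tone.

Chord tone (the root of E minor triad).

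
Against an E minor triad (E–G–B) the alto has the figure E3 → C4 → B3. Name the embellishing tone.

The harmony at that moment is E minor triad (E, G, B); C4 is not a chord tone.
It is approached by leap up from E3 and left by step down to B3.
Leap in, step out — an appoggiatura.

C4 is an appoggiatura.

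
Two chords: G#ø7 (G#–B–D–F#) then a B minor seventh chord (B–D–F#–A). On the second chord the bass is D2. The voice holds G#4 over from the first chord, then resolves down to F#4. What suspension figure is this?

4–3 suspension.

At the second chord the bass is D2. The suspended G#4 lies a fourth above the bass; after resolving down by step to F#4, the interval above the bass becomes a third.
Suspension figures are named by those two intervals: 4–3.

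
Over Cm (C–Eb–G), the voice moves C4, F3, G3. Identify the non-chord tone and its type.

F3 is an appoggiatura.

The harmony at that moment is C minor triad (C, Eb, G); F3 is not a chord tone.
It is approached by leap down from C4 and left by step up to G3.
Leap in, step out — an appoggiatura.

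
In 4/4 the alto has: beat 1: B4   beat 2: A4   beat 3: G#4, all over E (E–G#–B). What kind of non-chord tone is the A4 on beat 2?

Passing tone.

The harmony at that moment is E major triad (E, G#, B); A4 is not a chord tone.
It is approached by step down from B4 and left by step down to G#4.
Step in, step out in the same direction — a passing tone.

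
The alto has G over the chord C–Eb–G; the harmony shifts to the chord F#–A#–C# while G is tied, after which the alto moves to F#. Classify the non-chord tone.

G is a suspension.

The harmony at that moment is F# major triad (F#, A#, C#); G is not a chord tone.
It is held over (the same pitch as the preceding G) and left by step down to F#.
Held over from the previous chord and resolving down by step — a suspension.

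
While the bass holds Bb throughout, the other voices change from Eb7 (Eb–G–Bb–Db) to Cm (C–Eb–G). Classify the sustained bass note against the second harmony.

The harmony at that moment is C minor triad (C, Eb, G); Bb is not a chord tone.
It is held over (the same pitch as the preceding Bb) and then sustained as the same pitch into the next harmony.
Sustained through a change of harmony — a pedal tone.

Pedal tone (pedal point).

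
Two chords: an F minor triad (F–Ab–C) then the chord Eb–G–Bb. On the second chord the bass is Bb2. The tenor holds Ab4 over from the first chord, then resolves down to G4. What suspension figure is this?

7–6 suspension.

At the second chord the bass is Bb2. The suspended Ab4 lies a seventh above the bass; after resolving down by step to G4, the interval above the bass becomes a sixth.
Suspension figures are named by those two intervals: 7–6.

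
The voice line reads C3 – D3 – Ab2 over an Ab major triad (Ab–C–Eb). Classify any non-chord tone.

D3 is an escape tone.

The harmony at that moment is Ab major triad (Ab, C, Eb); D3 is not a chord tone.
It is approached by step up from C3 and left by leap down to Ab2.
Step in, leap out — an escape tone.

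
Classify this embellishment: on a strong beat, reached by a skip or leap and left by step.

Appoggiatura.

Approach: by leap. Departure: by step. Metric position: strong.
Leap in, step out, in a metrically strong position — an appoggiatura. (It is the mirror image of the escape tone, which steps in and leaps out from a weak position.)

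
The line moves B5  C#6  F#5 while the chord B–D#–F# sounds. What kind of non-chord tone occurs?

The harmony at that moment is B major triad (B, D#, F#); C#6 is not a chord tone.
It is approached by step up from B5 and left by leap down to F#5.
Step in, leap out — an escape tone.

C#6 is an escape tone.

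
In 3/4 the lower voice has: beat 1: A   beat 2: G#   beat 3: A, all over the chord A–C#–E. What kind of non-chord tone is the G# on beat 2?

Lower neighbor tone.

The harmony at that moment is A major triad (A, C#, E); G# is not a chord tone.
It is approached by step down from A and left by step up to A.
Step away and step back to the same note — a neighbor tone (lower neighbor).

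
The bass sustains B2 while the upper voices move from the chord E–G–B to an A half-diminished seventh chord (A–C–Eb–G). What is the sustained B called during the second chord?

Pedal tone (pedal point).

The harmony at that moment is A half-diminished seventh chord (A, C, Eb, G); B2 is not a chord tone.
It is held over (the same pitch as the preceding B2) and then sustained as the same pitch into the next harmony.
Sustained through a change of harmony — a pedal tone.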